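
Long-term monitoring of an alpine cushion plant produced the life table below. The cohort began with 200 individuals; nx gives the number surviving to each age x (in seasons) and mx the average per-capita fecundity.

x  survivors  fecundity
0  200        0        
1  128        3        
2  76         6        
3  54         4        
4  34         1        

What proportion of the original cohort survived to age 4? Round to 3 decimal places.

0.170

l_4 = n_4/n_0 = 34/200 = 0.17 → 0.170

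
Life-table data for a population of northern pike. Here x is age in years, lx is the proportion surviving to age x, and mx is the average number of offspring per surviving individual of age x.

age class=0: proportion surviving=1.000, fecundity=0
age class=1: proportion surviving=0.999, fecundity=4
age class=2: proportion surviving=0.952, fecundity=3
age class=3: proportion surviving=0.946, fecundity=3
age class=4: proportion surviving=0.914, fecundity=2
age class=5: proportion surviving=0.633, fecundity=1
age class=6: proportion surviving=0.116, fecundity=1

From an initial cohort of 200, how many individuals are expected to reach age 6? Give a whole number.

Expected survivors = N0 · l_6 = 200 × 0.116 = 23.2 → 23

23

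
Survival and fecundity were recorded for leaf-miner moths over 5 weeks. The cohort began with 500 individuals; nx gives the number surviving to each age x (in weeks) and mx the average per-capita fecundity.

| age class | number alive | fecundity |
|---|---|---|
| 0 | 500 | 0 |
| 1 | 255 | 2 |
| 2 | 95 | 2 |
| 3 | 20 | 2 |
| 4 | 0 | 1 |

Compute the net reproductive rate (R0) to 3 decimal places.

1.480

lx = nx/n0 = nx/500: 1, 0.51, 0.19, 0.04, 0
lx·mx by age: 0, 1.02, 0.38, 0.08, 0
R0 = Σ lx·mx = 1.48 → 1.480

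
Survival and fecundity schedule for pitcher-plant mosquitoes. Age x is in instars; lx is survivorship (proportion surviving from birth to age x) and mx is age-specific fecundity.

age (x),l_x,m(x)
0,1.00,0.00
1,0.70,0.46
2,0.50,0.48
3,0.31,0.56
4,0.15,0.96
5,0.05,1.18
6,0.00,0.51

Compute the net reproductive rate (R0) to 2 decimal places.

lx·mx by age: 0, 0.322, 0.24, 0.1736, 0.144, 0.059, 0
R0 = Σ lx·mx = 0.9386 → 0.94

0.94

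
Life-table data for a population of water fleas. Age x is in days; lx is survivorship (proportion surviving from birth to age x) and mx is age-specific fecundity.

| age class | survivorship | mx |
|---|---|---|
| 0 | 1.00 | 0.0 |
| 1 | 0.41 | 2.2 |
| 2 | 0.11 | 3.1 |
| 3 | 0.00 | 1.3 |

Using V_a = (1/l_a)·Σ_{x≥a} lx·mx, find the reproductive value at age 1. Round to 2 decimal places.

lx·mx for x ≥ 1: 0.902, 0.341, 0 → sum = 1.243
V_1 = 1.243 / l_1 = 1.243 / 0.41 = 3.031707… → 3.03

3.03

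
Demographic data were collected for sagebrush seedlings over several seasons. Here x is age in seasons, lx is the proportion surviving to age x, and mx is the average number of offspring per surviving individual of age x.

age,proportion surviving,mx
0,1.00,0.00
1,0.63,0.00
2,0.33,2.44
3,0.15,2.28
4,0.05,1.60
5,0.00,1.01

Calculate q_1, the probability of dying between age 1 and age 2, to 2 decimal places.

q_1 = (l_1 − l_2) / l_1 = (0.63 − 0.33) / 0.63
     = 0.3 / 0.63 = 0.47619… → 0.48

0.48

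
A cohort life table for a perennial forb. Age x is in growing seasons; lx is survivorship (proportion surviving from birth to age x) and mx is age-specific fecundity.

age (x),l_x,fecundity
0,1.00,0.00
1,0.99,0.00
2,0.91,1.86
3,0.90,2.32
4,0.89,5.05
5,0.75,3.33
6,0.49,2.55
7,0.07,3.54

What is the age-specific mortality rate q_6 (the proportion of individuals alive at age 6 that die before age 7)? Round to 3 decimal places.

0.857

q_6 = (l_6 − l_7) / l_6 = (0.49 − 0.07) / 0.49
     = 0.42 / 0.49 = 0.857143… → 0.857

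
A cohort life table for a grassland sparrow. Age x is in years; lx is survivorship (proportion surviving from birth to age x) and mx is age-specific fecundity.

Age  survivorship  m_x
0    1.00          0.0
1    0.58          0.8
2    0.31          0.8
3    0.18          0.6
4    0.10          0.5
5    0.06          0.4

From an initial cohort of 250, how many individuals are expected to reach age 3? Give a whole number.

Expected survivors = N0 · l_3 = 250 × 0.18 = 45 → 45

45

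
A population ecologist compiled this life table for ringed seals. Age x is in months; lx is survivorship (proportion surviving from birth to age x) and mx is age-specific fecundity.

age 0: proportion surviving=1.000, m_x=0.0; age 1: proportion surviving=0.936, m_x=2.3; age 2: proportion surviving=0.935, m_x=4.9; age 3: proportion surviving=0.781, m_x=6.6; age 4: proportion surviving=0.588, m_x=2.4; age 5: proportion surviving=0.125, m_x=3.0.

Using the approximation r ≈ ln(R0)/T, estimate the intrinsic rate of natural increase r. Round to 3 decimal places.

R0 = Σ lx·mx = 0 + 2.1528 + 4.5815 + 5.1546 + 1.4112 + 0.375 = 13.6751
Σ x·lx·mx = 34.2994; T = 34.2994/13.6751 = 2.50816…
r ≈ ln(R0)/T = ln(13.6751)/2.50816… = 1.04283… → 1.043

1.043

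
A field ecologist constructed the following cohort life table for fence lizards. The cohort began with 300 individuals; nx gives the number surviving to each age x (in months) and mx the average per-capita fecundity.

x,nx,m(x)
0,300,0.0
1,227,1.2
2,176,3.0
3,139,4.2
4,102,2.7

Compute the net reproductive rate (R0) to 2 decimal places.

lx = nx/n0 = nx/300: 1, 0.75667…, 0.58667…, 0.46333…, 0.34
lx·mx by age: 0, 0.908…, 1.76…, 1.946…, 0.918
R0 = Σ lx·mx = 5.532… → 5.53

5.53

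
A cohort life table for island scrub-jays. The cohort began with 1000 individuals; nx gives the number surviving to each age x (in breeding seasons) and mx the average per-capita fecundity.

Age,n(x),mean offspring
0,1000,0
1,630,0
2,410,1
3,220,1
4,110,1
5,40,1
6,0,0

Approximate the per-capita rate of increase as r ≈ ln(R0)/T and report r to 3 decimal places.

lx = nx/n0 = nx/1000: 1, 0.63, 0.41, 0.22, 0.11, 0.04, 0
R0 = Σ lx·mx = 0 + 0 + 0.41 + 0.22 + 0.11 + 0.04 + 0 = 0.78
Σ x·lx·mx = 2.12; T = 2.12/0.78 = 2.71795…
r ≈ ln(R0)/T = ln(0.78)/2.71795… = -0.09142… → -0.091

-0.091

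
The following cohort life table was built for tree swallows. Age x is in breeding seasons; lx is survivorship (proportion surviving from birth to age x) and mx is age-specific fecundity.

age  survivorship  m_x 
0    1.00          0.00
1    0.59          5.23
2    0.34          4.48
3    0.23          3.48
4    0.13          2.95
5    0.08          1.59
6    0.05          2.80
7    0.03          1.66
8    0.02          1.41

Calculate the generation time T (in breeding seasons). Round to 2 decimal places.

1.97

lx·mx: 0, 3.0857, 1.5232, 0.8004, 0.3835, 0.1272, 0.14, 0.0498, 0.0282 → R0 = 6.138
x·lx·mx: 0, 3.0857, 3.0464, 2.4012, 1.534, 0.636, 0.84, 0.3486, 0.2256 → Σ = 12.1175
T = 12.1175 / 6.138 = 1.974177… → 1.97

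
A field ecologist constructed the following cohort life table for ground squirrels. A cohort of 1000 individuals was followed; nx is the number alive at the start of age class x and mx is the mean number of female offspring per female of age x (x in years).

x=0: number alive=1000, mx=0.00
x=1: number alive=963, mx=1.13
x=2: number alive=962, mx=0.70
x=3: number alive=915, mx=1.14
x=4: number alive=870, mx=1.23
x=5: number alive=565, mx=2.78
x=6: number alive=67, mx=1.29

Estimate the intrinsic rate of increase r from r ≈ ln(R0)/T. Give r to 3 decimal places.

lx = nx/n0 = nx/1000: 1, 0.963, 0.962, 0.915, 0.87, 0.565, 0.067
R0 = Σ lx·mx = 0 + 1.08819 + 0.6734 + 1.0431 + 1.0701 + 1.5707 + 0.08643 = 5.53192
Σ x·lx·mx = 18.21677; T = 18.21677/5.53192 = 3.29303…
r ≈ ln(R0)/T = ln(5.53192)/3.29303… = 0.51944… → 0.519

0.519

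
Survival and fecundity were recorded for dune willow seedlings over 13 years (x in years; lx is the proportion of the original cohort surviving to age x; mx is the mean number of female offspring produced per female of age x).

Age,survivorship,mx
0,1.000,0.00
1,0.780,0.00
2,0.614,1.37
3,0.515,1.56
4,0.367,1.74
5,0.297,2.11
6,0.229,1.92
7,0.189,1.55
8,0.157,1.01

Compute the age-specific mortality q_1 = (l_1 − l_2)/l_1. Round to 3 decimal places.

0.213

q_1 = (l_1 − l_2) / l_1 = (0.78 − 0.614) / 0.78
     = 0.166 / 0.78 = 0.212821… → 0.213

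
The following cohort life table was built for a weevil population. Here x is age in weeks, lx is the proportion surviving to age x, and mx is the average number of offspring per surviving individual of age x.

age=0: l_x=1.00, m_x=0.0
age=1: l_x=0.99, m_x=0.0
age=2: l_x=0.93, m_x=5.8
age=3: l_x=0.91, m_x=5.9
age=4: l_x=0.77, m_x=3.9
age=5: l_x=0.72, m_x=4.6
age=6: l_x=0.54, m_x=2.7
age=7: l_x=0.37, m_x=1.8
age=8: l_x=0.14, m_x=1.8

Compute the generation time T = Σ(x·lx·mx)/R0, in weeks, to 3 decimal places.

lx·mx: 0, 0, 5.394, 5.369, 3.003, 3.312, 1.458, 0.666, 0.252 → R0 = 19.454
x·lx·mx: 0, 0, 10.788, 16.107, 12.012, 16.56, 8.748, 4.662, 2.016 → Σ = 70.893
T = 70.893 / 19.454 = 3.644135… → 3.644

3.644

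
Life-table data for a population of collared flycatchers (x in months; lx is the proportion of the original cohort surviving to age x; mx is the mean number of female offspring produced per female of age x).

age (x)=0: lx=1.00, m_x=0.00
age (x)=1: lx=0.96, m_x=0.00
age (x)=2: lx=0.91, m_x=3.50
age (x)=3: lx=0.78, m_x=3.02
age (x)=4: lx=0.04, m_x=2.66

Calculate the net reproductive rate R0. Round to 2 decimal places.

lx·mx by age: 0, 0, 3.185, 2.3556, 0.1064
R0 = Σ lx·mx = 5.647 → 5.65

5.65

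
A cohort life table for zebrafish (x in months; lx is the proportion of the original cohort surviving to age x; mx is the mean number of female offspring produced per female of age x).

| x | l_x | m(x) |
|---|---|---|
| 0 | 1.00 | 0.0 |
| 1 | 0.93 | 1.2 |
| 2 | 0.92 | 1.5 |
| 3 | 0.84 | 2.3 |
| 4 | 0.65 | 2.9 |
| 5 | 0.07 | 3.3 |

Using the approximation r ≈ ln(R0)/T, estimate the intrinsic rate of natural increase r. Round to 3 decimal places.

0.669

R0 = Σ lx·mx = 0 + 1.116 + 1.38 + 1.932 + 1.885 + 0.231 = 6.544
Σ x·lx·mx = 18.367; T = 18.367/6.544 = 2.80669…
r ≈ ln(R0)/T = ln(6.544)/2.80669… = 0.66931… → 0.669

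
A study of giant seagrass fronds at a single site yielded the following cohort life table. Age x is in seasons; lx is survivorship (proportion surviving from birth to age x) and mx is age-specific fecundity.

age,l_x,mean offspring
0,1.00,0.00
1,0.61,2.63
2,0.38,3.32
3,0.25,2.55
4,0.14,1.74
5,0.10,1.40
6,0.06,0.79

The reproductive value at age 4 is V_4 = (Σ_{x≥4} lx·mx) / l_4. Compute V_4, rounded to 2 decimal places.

3.08

lx·mx for x ≥ 4: 0.2436, 0.14, 0.0474 → sum = 0.431
V_4 = 0.431 / l_4 = 0.431 / 0.14 = 3.078571… → 3.08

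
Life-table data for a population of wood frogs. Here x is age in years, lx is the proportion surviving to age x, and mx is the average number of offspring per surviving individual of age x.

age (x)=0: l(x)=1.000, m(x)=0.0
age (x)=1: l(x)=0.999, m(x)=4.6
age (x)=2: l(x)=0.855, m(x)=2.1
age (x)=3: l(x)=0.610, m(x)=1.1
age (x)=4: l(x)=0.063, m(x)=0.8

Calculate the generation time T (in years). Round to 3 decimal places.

1.462

lx·mx: 0, 4.5954, 1.7955, 0.671, 0.0504 → R0 = 7.1123
x·lx·mx: 0, 4.5954, 3.591, 2.013, 0.2016 → Σ = 10.401
T = 10.401 / 7.1123 = 1.462396… → 1.462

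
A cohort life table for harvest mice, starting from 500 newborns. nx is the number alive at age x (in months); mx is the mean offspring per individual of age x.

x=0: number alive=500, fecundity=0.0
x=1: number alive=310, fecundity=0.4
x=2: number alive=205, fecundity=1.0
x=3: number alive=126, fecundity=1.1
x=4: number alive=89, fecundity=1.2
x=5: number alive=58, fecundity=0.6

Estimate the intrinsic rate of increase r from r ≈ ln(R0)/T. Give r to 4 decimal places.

0.0776

lx = nx/n0 = nx/500: 1, 0.62, 0.41, 0.252, 0.178, 0.116
R0 = Σ lx·mx = 0 + 0.248 + 0.41 + 0.2772 + 0.2136 + 0.0696 = 1.2184
Σ x·lx·mx = 3.102; T = 3.102/1.2184 = 2.54596…
r ≈ ln(R0)/T = ln(1.2184)/2.54596… = 0.077589… → 0.0776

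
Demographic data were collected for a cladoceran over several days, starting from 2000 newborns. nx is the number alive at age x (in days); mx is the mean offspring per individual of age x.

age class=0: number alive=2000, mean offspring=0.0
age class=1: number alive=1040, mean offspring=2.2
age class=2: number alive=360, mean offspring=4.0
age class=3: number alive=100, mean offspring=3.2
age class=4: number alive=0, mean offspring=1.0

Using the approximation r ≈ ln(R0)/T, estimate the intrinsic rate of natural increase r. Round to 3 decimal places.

0.466

lx = nx/n0 = nx/2000: 1, 0.52, 0.18, 0.05, 0
R0 = Σ lx·mx = 0 + 1.144 + 0.72 + 0.16 + 0 = 2.024
Σ x·lx·mx = 3.064; T = 3.064/2.024 = 1.51383…
r ≈ ln(R0)/T = ln(2.024)/1.51383… = 0.46576… → 0.466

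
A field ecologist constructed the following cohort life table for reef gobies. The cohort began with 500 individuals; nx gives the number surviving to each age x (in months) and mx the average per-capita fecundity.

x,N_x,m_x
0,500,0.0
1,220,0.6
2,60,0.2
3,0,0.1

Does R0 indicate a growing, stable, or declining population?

declining

lx = nx/n0 = nx/500: 1, 0.44, 0.12, 0
R0 = Σ lx·mx = 0 + 0.264 + 0.024 + 0 = 0.288
R0 < 1, so the population is declining.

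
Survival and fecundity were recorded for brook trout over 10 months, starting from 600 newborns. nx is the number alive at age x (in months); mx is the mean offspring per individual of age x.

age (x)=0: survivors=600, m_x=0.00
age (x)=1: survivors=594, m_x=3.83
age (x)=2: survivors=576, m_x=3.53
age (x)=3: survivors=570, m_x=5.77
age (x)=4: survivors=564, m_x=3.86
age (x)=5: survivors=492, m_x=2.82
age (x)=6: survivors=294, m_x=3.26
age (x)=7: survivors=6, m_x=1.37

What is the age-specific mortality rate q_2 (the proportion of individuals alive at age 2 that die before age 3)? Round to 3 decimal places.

lx = nx/n0 = nx/600: 1, 0.99, 0.96, 0.95, 0.94, 0.82, 0.49, 0.01
q_2 = (l_2 − l_3) / l_2 = (0.96 − 0.95) / 0.96
     = 0.01 / 0.96 = 0.010417… → 0.010

0.010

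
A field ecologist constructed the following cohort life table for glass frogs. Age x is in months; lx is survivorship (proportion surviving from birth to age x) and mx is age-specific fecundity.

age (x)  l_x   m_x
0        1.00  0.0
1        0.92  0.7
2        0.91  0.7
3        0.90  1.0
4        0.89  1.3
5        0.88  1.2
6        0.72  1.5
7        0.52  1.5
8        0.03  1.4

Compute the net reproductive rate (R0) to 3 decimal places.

lx·mx by age: 0, 0.644, 0.637, 0.9, 1.157, 1.056, 1.08, 0.78, 0.042
R0 = Σ lx·mx = 6.296 → 6.296

6.296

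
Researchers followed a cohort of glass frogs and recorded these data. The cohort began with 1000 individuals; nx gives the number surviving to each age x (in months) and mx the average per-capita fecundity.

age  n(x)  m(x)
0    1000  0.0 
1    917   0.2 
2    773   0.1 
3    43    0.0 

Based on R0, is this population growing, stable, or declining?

lx = nx/n0 = nx/1000: 1, 0.917, 0.773, 0.043
R0 = Σ lx·mx = 0 + 0.1834 + 0.0773 + 0 = 0.2607
R0 < 1, so the population is declining.

declining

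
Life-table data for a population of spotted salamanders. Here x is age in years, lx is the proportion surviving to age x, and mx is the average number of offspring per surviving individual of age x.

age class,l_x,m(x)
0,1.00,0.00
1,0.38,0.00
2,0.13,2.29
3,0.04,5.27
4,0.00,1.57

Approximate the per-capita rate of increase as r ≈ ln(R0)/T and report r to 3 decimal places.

R0 = Σ lx·mx = 0 + 0 + 0.2977 + 0.2108 + 0 = 0.5085
Σ x·lx·mx = 1.2278; T = 1.2278/0.5085 = 2.41455…
r ≈ ln(R0)/T = ln(0.5085)/2.41455… = -0.28009… → -0.280

-0.280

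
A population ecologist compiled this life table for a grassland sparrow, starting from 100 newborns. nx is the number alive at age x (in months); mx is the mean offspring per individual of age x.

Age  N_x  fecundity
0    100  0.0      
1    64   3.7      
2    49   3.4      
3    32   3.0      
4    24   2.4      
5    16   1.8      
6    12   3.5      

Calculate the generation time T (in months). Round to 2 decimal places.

lx = nx/n0 = nx/100: 1, 0.64, 0.49, 0.32, 0.24, 0.16, 0.12
lx·mx: 0, 2.368, 1.666, 0.96, 0.576, 0.288, 0.42 → R0 = 6.278
x·lx·mx: 0, 2.368, 3.332, 2.88, 2.304, 1.44, 2.52 → Σ = 14.844
T = 14.844 / 6.278 = 2.364447… → 2.36

2.36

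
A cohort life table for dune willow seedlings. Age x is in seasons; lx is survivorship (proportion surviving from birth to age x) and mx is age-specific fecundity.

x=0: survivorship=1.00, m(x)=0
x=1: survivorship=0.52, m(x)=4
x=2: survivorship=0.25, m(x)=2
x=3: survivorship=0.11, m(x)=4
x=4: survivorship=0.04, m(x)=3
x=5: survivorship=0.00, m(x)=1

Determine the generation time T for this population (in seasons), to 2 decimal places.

1.55

lx·mx: 0, 2.08, 0.5, 0.44, 0.12, 0 → R0 = 3.14
x·lx·mx: 0, 2.08, 1, 1.32, 0.48, 0 → Σ = 4.88
T = 4.88 / 3.14 = 1.55414… → 1.55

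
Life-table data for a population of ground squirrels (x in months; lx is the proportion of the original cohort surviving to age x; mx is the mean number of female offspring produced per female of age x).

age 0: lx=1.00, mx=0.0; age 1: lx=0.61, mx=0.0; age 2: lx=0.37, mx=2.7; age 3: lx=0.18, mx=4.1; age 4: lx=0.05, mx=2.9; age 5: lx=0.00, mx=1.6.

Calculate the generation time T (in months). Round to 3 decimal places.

2.546

lx·mx: 0, 0, 0.999, 0.738, 0.145, 0 → R0 = 1.882
x·lx·mx: 0, 0, 1.998, 2.214, 0.58, 0 → Σ = 4.792
T = 4.792 / 1.882 = 2.546227… → 2.546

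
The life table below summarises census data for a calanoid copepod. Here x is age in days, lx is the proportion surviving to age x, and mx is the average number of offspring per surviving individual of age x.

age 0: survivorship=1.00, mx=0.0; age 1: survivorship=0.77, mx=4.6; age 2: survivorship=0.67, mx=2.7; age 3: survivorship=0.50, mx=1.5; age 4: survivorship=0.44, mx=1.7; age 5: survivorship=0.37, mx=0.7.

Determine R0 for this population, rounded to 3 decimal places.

7.108

lx·mx by age: 0, 3.542, 1.809, 0.75, 0.748, 0.259
R0 = Σ lx·mx = 7.108 → 7.108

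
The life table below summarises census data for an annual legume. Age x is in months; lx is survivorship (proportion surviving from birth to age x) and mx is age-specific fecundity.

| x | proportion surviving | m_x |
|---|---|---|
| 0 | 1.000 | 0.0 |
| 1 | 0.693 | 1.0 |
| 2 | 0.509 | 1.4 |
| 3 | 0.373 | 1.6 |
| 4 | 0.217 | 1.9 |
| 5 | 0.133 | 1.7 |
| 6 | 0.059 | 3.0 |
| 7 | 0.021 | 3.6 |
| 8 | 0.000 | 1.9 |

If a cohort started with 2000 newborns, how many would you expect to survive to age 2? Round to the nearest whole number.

1018

Expected survivors = N0 · l_2 = 2000 × 0.509 = 1018 → 1018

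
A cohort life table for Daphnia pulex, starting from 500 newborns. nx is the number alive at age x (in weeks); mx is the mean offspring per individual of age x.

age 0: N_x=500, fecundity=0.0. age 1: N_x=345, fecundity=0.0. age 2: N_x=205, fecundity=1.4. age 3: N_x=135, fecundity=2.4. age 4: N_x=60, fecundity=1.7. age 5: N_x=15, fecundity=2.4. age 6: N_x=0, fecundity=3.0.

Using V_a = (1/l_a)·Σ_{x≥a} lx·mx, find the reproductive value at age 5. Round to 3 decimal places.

2.400

lx = nx/n0 = nx/500: 1, 0.69, 0.41, 0.27, 0.12, 0.03, 0
lx·mx for x ≥ 5: 0.072, 0 → sum = 0.072
V_5 = 0.072 / l_5 = 0.072 / 0.03 = 2.4 → 2.400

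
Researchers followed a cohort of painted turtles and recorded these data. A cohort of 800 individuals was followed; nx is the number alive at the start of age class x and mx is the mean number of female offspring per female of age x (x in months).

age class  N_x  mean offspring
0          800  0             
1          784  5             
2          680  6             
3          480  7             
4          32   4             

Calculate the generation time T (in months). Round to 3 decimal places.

lx = nx/n0 = nx/800: 1, 0.98, 0.85, 0.6, 0.04
lx·mx: 0, 4.9, 5.1, 4.2, 0.16 → R0 = 14.36
x·lx·mx: 0, 4.9, 10.2, 12.6, 0.64 → Σ = 28.34
T = 28.34 / 14.36 = 1.973538… → 1.974

1.974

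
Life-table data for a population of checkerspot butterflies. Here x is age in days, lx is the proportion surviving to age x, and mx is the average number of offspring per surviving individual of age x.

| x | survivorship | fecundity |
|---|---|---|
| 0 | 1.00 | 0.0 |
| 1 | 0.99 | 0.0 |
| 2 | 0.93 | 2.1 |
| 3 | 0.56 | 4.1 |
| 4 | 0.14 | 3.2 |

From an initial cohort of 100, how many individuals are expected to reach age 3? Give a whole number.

56

Expected survivors = N0 · l_3 = 100 × 0.56 = 56 → 56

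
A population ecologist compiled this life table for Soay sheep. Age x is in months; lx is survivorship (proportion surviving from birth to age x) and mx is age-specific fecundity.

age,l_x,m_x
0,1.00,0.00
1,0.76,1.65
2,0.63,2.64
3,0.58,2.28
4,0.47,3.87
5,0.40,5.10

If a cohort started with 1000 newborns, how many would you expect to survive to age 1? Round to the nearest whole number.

Expected survivors = N0 · l_1 = 1000 × 0.76 = 760 → 760

760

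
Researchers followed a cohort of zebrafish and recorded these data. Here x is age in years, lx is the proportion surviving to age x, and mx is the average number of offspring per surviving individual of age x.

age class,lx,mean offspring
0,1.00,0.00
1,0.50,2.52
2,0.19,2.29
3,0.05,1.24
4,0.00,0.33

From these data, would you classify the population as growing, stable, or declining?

R0 = Σ lx·mx = 0 + 1.26 + 0.4351 + 0.062 + 0 = 1.7571
R0 > 1, so the population is growing.

growing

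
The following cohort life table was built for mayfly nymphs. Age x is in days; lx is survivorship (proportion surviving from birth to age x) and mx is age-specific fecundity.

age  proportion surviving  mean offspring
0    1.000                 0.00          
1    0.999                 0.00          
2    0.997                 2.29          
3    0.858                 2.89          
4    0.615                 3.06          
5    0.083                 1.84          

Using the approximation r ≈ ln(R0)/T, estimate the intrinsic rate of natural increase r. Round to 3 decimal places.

R0 = Σ lx·mx = 0 + 0 + 2.28313 + 2.47962 + 1.8819 + 0.15272 = 6.79737
Σ x·lx·mx = 20.29632; T = 20.29632/6.79737 = 2.98591…
r ≈ ln(R0)/T = ln(6.79737)/2.98591… = 0.64186… → 0.642

0.642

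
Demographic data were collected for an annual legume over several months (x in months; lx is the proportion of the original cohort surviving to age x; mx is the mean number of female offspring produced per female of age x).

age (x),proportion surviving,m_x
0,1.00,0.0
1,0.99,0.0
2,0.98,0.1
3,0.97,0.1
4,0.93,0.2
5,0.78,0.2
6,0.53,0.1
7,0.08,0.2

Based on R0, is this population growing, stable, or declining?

R0 = Σ lx·mx = 0 + 0 + 0.098 + 0.097 + 0.186 + 0.156 + 0.053 + 0.016 = 0.606
R0 < 1, so the population is declining.

declining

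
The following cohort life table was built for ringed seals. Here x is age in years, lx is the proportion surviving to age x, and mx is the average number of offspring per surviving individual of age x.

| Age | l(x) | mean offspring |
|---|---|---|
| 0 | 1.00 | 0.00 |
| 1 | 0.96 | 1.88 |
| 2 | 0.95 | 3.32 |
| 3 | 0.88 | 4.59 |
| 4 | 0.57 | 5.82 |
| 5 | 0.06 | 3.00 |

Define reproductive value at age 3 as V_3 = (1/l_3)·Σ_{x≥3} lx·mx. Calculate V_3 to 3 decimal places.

8.564

lx·mx for x ≥ 3: 4.0392, 3.3174, 0.18 → sum = 7.5366
V_3 = 7.5366 / l_3 = 7.5366 / 0.88 = 8.564318… → 8.564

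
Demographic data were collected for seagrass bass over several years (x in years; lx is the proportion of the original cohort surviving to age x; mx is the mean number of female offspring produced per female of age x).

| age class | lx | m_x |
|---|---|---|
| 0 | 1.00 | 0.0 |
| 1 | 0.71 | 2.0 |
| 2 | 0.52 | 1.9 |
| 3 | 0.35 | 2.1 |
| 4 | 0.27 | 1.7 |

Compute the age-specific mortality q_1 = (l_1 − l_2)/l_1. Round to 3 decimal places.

0.268

q_1 = (l_1 − l_2) / l_1 = (0.71 − 0.52) / 0.71
     = 0.19 / 0.71 = 0.267606… → 0.268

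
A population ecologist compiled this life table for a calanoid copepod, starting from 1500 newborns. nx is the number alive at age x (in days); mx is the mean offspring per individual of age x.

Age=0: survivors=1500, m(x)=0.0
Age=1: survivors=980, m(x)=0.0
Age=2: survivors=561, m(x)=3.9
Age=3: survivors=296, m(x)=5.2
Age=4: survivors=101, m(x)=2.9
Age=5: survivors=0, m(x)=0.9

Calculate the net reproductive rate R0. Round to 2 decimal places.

2.68

lx = nx/n0 = nx/1500: 1, 0.65333…, 0.374, 0.19733…, 0.06733…, 0
lx·mx by age: 0, 0, 1.4586, 1.026133…, 0.195267…, 0
R0 = Σ lx·mx = 2.68… → 2.68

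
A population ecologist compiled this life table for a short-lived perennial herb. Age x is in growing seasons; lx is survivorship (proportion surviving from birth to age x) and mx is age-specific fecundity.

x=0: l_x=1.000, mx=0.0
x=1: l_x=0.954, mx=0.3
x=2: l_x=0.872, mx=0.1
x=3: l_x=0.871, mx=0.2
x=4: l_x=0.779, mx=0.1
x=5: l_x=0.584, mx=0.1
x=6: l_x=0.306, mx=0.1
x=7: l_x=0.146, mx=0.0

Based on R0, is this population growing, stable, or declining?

R0 = Σ lx·mx = 0 + 0.2862 + 0.0872 + 0.1742 + 0.0779 + 0.0584 + 0.0306 + 0 = 0.7145
R0 < 1, so the population is declining.

declining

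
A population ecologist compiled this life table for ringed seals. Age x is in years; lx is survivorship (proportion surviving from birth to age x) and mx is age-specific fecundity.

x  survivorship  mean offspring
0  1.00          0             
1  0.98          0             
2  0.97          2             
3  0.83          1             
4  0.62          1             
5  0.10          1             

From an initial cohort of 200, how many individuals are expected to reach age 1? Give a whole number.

Expected survivors = N0 · l_1 = 200 × 0.98 = 196 → 196

196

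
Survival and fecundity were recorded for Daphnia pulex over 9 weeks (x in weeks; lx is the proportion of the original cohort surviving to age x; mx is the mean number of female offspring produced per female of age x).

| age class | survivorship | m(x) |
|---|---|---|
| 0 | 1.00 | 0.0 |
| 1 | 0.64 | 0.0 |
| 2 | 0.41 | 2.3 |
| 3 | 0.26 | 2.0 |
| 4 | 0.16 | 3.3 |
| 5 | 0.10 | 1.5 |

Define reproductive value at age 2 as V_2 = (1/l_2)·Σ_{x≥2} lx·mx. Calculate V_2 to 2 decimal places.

5.22

lx·mx for x ≥ 2: 0.943, 0.52, 0.528, 0.15 → sum = 2.141
V_2 = 2.141 / l_2 = 2.141 / 0.41 = 5.221951… → 5.22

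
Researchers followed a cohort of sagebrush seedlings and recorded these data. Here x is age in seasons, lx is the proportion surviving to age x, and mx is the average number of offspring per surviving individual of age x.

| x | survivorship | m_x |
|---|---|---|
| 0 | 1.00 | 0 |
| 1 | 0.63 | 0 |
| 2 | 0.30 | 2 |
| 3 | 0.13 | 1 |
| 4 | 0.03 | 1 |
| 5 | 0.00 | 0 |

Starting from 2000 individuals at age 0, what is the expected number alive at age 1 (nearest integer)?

1260

Expected survivors = N0 · l_1 = 2000 × 0.63 = 1260 → 1260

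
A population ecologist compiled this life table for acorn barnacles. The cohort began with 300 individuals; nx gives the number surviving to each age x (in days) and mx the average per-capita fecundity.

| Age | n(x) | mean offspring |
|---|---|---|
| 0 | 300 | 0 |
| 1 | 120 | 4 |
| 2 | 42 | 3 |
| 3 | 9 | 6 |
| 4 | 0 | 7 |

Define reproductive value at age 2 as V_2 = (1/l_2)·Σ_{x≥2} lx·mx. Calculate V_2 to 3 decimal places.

lx = nx/n0 = nx/300: 1, 0.4, 0.14, 0.03, 0
lx·mx for x ≥ 2: 0.42, 0.18, 0 → sum = 0.6
V_2 = 0.6 / l_2 = 0.6 / 0.14 = 4.285714… → 4.286

4.286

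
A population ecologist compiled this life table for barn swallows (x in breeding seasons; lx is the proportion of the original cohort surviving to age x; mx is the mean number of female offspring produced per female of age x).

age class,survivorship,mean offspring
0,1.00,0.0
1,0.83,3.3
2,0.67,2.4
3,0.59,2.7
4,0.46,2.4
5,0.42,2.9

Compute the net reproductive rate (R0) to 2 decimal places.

8.26

lx·mx by age: 0, 2.739, 1.608, 1.593, 1.104, 1.218
R0 = Σ lx·mx = 8.262 → 8.26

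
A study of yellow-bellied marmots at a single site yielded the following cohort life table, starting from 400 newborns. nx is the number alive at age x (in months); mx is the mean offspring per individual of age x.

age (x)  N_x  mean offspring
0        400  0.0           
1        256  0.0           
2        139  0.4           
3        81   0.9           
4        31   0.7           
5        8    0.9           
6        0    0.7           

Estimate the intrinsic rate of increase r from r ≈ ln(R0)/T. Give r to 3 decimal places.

lx = nx/n0 = nx/400: 1, 0.64, 0.3475, 0.2025, 0.0775, 0.02, 0
R0 = Σ lx·mx = 0 + 0 + 0.139 + 0.18225 + 0.05425 + 0.018 + 0 = 0.3935
Σ x·lx·mx = 1.13175; T = 1.13175/0.3935 = 2.87611…
r ≈ ln(R0)/T = ln(0.3935)/2.87611… = -0.32428… → -0.324

-0.324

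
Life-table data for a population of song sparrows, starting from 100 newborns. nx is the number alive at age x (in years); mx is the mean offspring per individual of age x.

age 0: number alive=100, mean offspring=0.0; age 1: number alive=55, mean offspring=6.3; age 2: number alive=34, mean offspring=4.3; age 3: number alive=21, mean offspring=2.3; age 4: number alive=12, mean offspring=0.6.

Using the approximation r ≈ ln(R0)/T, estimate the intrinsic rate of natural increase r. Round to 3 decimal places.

1.148

lx = nx/n0 = nx/100: 1, 0.55, 0.34, 0.21, 0.12
R0 = Σ lx·mx = 0 + 3.465 + 1.462 + 0.483 + 0.072 = 5.482
Σ x·lx·mx = 8.126; T = 8.126/5.482 = 1.48231…
r ≈ ln(R0)/T = ln(5.482)/1.48231… = 1.14785… → 1.148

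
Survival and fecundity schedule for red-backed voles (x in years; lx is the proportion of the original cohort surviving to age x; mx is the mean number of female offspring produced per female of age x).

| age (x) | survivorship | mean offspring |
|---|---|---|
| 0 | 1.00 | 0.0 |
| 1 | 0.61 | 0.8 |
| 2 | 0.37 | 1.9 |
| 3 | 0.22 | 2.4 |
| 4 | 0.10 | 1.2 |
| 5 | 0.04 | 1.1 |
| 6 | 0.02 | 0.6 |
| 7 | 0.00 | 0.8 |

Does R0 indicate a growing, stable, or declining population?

R0 = Σ lx·mx = 0 + 0.488 + 0.703 + 0.528 + 0.12 + 0.044 + 0.012 + 0 = 1.895
R0 > 1, so the population is growing.

growing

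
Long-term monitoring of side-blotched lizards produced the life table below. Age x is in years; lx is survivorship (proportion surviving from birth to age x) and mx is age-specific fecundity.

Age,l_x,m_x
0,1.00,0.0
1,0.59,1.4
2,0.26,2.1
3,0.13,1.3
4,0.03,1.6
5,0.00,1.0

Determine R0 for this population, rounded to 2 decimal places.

lx·mx by age: 0, 0.826, 0.546, 0.169, 0.048, 0
R0 = Σ lx·mx = 1.589 → 1.59

1.59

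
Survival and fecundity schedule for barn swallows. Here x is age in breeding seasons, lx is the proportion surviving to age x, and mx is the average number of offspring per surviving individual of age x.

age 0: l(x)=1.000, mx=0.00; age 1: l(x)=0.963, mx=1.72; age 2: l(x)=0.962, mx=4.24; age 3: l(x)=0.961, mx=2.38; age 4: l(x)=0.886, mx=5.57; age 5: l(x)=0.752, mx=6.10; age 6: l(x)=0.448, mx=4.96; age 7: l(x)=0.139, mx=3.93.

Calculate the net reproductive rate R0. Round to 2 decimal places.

20.31

lx·mx by age: 0, 1.65636, 4.07888, 2.28718, 4.93502, 4.5872, 2.22208, 0.54627
R0 = Σ lx·mx = 20.31299 → 20.31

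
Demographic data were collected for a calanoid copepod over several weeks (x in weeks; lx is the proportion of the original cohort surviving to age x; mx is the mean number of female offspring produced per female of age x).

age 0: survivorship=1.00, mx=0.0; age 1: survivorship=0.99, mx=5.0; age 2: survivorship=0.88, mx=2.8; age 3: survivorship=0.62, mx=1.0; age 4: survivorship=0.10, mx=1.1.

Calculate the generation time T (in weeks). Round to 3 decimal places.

lx·mx: 0, 4.95, 2.464, 0.62, 0.11 → R0 = 8.144
x·lx·mx: 0, 4.95, 4.928, 1.86, 0.44 → Σ = 12.178
T = 12.178 / 8.144 = 1.495334… → 1.495

1.495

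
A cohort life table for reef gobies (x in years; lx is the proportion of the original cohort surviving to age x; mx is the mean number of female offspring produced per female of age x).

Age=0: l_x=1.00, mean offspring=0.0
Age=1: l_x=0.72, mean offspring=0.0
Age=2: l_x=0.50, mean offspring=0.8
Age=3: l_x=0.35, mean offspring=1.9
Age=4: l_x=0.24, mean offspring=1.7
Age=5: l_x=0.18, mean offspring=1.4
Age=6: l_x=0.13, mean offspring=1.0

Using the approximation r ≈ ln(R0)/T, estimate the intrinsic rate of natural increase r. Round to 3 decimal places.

R0 = Σ lx·mx = 0 + 0 + 0.4 + 0.665 + 0.408 + 0.252 + 0.13 = 1.855
Σ x·lx·mx = 6.467; T = 6.467/1.855 = 3.48625…
r ≈ ln(R0)/T = ln(1.855)/3.48625… = 0.17723… → 0.177

0.177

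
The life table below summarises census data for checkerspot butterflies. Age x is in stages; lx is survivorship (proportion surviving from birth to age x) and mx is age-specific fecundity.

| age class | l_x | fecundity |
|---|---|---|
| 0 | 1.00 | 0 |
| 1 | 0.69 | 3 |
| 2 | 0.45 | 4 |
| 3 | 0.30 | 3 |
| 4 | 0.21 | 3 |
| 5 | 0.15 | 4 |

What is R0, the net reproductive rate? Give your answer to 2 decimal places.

6.00

lx·mx by age: 0, 2.07, 1.8, 0.9, 0.63, 0.6
R0 = Σ lx·mx = 6 → 6.00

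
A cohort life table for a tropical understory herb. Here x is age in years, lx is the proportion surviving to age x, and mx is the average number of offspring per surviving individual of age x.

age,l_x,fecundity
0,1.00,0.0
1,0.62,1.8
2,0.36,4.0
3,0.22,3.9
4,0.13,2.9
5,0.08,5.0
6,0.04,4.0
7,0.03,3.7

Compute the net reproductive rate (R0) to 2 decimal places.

lx·mx by age: 0, 1.116, 1.44, 0.858, 0.377, 0.4, 0.16, 0.111
R0 = Σ lx·mx = 4.462 → 4.46

4.46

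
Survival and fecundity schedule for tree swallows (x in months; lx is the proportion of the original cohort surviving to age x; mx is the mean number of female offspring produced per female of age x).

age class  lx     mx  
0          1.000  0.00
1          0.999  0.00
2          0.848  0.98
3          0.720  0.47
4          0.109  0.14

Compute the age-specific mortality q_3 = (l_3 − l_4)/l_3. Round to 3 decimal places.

0.849

q_3 = (l_3 − l_4) / l_3 = (0.72 − 0.109) / 0.72
     = 0.611 / 0.72 = 0.848611… → 0.849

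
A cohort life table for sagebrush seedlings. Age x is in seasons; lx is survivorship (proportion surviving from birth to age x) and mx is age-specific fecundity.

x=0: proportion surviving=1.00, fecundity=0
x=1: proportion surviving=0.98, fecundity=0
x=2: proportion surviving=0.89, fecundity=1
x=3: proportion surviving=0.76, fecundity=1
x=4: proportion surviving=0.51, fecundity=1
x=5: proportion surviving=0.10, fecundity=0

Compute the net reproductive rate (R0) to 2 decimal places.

2.16

lx·mx by age: 0, 0, 0.89, 0.76, 0.51, 0
R0 = Σ lx·mx = 2.16 → 2.16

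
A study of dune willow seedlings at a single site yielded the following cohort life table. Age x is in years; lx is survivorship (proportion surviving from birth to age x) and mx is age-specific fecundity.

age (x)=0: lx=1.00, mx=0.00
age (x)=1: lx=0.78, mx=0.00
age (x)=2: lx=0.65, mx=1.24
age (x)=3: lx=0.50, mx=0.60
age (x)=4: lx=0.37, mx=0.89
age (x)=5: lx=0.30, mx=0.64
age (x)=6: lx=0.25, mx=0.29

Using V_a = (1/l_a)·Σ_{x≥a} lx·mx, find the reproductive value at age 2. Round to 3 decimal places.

lx·mx for x ≥ 2: 0.806, 0.3, 0.3293, 0.192, 0.0725 → sum = 1.6998
V_2 = 1.6998 / l_2 = 1.6998 / 0.65 = 2.615077… → 2.615

2.615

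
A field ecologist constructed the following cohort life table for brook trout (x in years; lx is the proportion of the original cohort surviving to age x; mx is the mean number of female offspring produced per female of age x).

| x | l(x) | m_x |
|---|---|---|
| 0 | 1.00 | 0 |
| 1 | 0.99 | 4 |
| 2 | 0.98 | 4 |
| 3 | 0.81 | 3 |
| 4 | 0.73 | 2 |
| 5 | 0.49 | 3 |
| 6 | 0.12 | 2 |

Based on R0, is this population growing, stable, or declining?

growing

R0 = Σ lx·mx = 0 + 3.96 + 3.92 + 2.43 + 1.46 + 1.47 + 0.24 = 13.48
R0 > 1, so the population is growing.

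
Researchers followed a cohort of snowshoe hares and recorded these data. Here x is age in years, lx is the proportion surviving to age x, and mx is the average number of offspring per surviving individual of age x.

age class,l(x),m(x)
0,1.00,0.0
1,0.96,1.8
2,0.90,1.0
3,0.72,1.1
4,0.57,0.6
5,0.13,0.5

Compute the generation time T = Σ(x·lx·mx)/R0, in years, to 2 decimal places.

1.99

lx·mx: 0, 1.728, 0.9, 0.792, 0.342, 0.065 → R0 = 3.827
x·lx·mx: 0, 1.728, 1.8, 2.376, 1.368, 0.325 → Σ = 7.597
T = 7.597 / 3.827 = 1.985106… → 1.99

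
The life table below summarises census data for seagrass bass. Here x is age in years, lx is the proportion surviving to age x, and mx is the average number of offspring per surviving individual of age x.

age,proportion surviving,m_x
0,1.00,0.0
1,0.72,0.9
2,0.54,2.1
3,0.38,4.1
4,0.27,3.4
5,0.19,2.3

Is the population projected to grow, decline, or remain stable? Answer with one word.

growing

R0 = Σ lx·mx = 0 + 0.648 + 1.134 + 1.558 + 0.918 + 0.437 = 4.695
R0 > 1, so the population is growing.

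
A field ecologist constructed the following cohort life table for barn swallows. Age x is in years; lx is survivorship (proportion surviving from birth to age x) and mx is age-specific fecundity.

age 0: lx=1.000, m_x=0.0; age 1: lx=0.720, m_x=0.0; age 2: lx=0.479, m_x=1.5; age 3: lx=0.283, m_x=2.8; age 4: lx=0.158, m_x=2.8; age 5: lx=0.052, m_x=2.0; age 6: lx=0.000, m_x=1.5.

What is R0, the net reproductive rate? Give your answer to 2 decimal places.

2.06

lx·mx by age: 0, 0, 0.7185, 0.7924, 0.4424, 0.104, 0
R0 = Σ lx·mx = 2.0573 → 2.06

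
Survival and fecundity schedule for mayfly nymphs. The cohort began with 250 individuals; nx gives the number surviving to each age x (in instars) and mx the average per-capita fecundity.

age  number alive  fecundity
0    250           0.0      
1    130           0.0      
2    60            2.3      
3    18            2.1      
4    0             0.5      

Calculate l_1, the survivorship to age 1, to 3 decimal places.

l_1 = n_1/n_0 = 130/250 = 0.52 → 0.520

0.520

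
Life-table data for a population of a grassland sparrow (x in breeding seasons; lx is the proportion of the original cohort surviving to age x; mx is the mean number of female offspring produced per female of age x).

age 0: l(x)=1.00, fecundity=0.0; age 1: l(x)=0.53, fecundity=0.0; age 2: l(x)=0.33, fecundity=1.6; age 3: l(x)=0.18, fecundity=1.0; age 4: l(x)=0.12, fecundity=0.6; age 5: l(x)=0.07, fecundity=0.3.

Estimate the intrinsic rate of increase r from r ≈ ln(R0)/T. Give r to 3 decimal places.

R0 = Σ lx·mx = 0 + 0 + 0.528 + 0.18 + 0.072 + 0.021 = 0.801
Σ x·lx·mx = 1.989; T = 1.989/0.801 = 2.48315…
r ≈ ln(R0)/T = ln(0.801)/2.48315… = -0.08936… → -0.089

-0.089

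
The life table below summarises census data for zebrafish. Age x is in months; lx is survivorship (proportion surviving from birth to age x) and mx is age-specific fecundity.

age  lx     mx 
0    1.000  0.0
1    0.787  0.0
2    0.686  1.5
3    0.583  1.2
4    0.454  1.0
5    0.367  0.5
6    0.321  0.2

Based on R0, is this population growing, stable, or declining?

growing

R0 = Σ lx·mx = 0 + 0 + 1.029 + 0.6996 + 0.454 + 0.1835 + 0.0642 = 2.4303
R0 > 1, so the population is growing.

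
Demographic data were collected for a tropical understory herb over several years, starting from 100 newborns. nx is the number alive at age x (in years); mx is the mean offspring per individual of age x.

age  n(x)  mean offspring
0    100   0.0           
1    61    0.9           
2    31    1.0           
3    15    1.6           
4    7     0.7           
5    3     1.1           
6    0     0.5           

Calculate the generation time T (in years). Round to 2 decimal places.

lx = nx/n0 = nx/100: 1, 0.61, 0.31, 0.15, 0.07, 0.03, 0
lx·mx: 0, 0.549, 0.31, 0.24, 0.049, 0.033, 0 → R0 = 1.181
x·lx·mx: 0, 0.549, 0.62, 0.72, 0.196, 0.165, 0 → Σ = 2.25
T = 2.25 / 1.181 = 1.905165… → 1.91

1.91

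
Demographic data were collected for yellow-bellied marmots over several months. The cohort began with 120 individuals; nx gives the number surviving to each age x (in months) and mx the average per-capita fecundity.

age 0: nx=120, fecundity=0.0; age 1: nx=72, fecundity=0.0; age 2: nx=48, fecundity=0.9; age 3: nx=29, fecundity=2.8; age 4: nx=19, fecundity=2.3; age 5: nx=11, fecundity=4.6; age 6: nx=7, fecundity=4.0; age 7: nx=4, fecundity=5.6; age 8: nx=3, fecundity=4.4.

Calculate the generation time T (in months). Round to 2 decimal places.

4.21

lx = nx/n0 = nx/120: 1, 0.6, 0.4, 0.24167…, 0.15833…, 0.09167…, 0.05833…, 0.03333…, 0.025
lx·mx: 0, 0, 0.36, 0.676667…, 0.364167…, 0.421667…, 0.233333…, 0.186667…, 0.11 → R0 = 2.3525…
x·lx·mx: 0, 0, 0.72, 2.03…, 1.456667…, 2.108333…, 1.4…, 1.306667…, 0.88 → Σ = 9.901667…
T = 9.901667… / 2.3525… = 4.208998… → 4.21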